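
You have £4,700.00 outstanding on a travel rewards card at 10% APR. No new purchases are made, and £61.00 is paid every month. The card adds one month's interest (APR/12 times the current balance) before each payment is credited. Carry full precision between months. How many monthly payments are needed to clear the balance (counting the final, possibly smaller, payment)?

124 payments

Monthly rate r = 10%/12 = 0.833333% = 0.00833333.
Recurrence: B ← B·(1+r) − £61.00.
Month 1: interest £39.17; balance after payment £4,678.17.
Month 2: interest £38.98; balance after payment £4,656.15.
Closed form: n = −ln(1 − rB₀/P)/ln(1+r) = −ln(0.35792)/ln(1.00833) ≈ 123.805, so the balance reaches zero during payment 124.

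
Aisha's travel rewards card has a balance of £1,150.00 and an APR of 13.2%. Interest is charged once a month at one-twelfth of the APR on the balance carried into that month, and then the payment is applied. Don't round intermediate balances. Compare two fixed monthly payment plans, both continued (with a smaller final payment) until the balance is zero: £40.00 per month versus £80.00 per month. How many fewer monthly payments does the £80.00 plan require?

19 fewer payments

Monthly rate r = 13.2%/12 = 1.1% = 0.011.
At £40.00/mo: n = ⌈−ln(1 − rB₀/P)/ln(1+r)⌉ = 35 payments (last £30.04); total interest = total paid − £1,150.00 = £240.04.
At £80.00/mo: 16 payments (last £58.77); total interest £108.77.
Payments saved = 35 − 16 = 19.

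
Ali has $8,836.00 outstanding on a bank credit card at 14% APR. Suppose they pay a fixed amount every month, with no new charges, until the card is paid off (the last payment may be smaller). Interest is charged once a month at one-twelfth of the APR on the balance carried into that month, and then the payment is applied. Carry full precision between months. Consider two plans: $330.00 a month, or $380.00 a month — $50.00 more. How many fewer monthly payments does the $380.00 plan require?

5 fewer payments

Monthly rate r = 14%/12 = 1.16667% = 0.0116667.
At $330.00/mo: n = ⌈−ln(1 − rB₀/P)/ln(1+r)⌉ = 33 payments (last $95.76); total interest = total paid − $8,836.00 = $1,819.76.
At $380.00/mo: 28 payments (last $108.23); total interest $1,532.23.
Payments saved = 33 − 28 = 5.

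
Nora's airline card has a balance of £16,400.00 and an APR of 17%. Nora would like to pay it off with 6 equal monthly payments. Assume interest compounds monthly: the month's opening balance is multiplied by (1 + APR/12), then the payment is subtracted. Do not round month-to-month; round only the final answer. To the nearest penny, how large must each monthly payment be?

£2,870.45

Monthly rate r = 17%/12 = 1.41667% = 0.0141667.
Level-payment amortization: P = B₀·r / (1 − (1+r)^(−n)) = 16400.00·0.0141667 / (1 − 1.01417^(−6)).
Denominator 1 − (1+r)^(−6) = 0.0809396993.
P = 232.333 / 0.0809396993 ≈ 2870.45.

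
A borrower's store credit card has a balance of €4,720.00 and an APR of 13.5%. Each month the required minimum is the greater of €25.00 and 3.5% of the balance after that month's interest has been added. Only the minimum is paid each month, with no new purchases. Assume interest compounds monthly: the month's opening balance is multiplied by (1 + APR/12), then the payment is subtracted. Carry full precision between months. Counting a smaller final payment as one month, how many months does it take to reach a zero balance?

112 months

Monthly rate r = 13.5%/12 = 1.125% = 0.01125.
While 3.5% of the post-interest balance exceeds €25.00, each month B ← (B·(1+r))·(1 − 0.035), i.e. B shrinks by the factor (1+r)·0.965 = 0.97586.
This holds for months 1–78. Entering month 79 the balance is €701.52; 3.5% of the post-interest balance is now below €25.00, so the flat €25.00 minimum applies from here.
From month 79 a fixed €25.00 at rate r clears €701.52 in 34 more payments. Total: 78 + 34 = 112 months.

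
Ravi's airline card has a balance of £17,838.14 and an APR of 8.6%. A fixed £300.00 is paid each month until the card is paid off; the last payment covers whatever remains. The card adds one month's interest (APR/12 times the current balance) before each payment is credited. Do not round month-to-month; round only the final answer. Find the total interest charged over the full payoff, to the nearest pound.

Monthly rate r = 8.6%/12 = 0.716667% = 0.00716667.
Payoff takes n = ⌈−ln(1 − rB₀/P)/ln(1+r)⌉ = ⌈77.769⌉ = 78 payments; the last is £230.95.
Total paid = 77·£300.00 + £230.95 = £23,330.95.
Total interest = total paid − principal = £23,330.95 − £17,838.14 = £5,492.81.

£5,493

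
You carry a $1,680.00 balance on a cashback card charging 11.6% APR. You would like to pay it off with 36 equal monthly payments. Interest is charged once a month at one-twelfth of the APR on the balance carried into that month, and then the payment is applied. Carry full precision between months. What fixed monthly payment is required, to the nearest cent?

$55.48

Monthly rate r = 11.6%/12 = 0.966667% = 0.00966667.
Level-payment amortization: P = B₀·r / (1 − (1+r)^(−n)) = 1680.00·0.00966667 / (1 − 1.00967^(−36)).
Denominator 1 − (1+r)^(−36) = 0.292720078.
P = 16.24 / 0.292720078 ≈ 55.48.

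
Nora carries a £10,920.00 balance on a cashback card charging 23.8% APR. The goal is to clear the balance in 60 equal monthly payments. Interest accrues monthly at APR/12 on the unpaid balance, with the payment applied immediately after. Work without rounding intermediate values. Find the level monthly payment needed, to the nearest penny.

£312.88

Monthly rate r = 23.8%/12 = 1.98333% = 0.0198333.
Level-payment amortization: P = B₀·r / (1 − (1+r)^(−n)) = 10920.00·0.0198333 / (1 − 1.01983^(−60)).
Denominator 1 − (1+r)^(−60) = 0.69221473.
P = 216.58 / 0.69221473 ≈ 312.88.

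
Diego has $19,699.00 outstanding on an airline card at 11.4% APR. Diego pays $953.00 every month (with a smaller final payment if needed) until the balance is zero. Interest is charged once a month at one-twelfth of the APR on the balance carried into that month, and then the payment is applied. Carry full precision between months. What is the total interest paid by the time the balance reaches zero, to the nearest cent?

Monthly rate r = 11.4%/12 = 0.95% = 0.0095.
Payoff takes n = ⌈−ln(1 − rB₀/P)/ln(1+r)⌉ = ⌈23.121⌉ = 24 payments; the last is $116.14.
Total paid = 23·$953.00 + $116.14 = $22,035.14.
Total interest = total paid − principal = $22,035.14 − $19,699.00 = $2,336.14.

$2,336.14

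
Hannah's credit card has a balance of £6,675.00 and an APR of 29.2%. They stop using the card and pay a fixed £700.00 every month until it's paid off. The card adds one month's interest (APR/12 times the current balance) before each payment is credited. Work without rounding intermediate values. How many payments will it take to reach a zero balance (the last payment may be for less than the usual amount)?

Monthly rate r = 29.2%/12 = 2.43333% = 0.0243333.
Recurrence: B ← B·(1+r) − £700.00.
Month 1: interest £162.42; balance after payment £6,137.43.
Month 2: interest £149.34; balance after payment £5,586.77.
Closed form: n = −ln(1 − rB₀/P)/ln(1+r) = −ln(0.76796)/ln(1.02433) ≈ 10.981, so the balance reaches zero during payment 11.

11 payments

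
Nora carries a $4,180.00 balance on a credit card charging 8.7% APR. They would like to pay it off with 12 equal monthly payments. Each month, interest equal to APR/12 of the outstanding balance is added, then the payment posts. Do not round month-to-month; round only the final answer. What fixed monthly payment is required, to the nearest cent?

Monthly rate r = 8.7%/12 = 0.725% = 0.00725.
Level-payment amortization: P = B₀·r / (1 − (1+r)^(−n)) = 4180.00·0.00725 / (1 − 1.00725^(−12)).
Denominator 1 − (1+r)^(−12) = 0.0830351519.
P = 30.305 / 0.0830351519 ≈ 364.97.

$364.97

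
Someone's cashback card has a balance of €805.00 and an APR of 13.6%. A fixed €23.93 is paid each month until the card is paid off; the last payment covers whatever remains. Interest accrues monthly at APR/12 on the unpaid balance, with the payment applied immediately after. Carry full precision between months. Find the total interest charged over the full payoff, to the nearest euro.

€214

Monthly rate r = 13.6%/12 = 1.13333% = 0.0113333.
Payoff takes n = ⌈−ln(1 − rB₀/P)/ln(1+r)⌉ = ⌈42.597⌉ = 43 payments; the last is €14.33.
Total paid = 42·€23.93 + €14.33 = €1,019.39.
Total interest = total paid − principal = €1,019.39 − €805.00 = €214.39.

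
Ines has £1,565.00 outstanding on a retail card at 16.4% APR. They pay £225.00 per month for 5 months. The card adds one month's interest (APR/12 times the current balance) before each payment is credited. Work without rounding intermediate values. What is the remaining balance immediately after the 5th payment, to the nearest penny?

Monthly rate r = 16.4%/12 = 1.36667% = 0.0136667.
Each month: B ← B·(1+r) − £225.00.
Month 1: interest £21.39; balance after payment £1,361.39.
Month 2: interest £18.61; balance after payment £1,154.99.
Month 3: interest £15.78; balance after payment £945.78.
Month 4: interest £12.93; balance after payment £733.70.
Month 5: interest £10.03; balance after payment £518.73.

£518.73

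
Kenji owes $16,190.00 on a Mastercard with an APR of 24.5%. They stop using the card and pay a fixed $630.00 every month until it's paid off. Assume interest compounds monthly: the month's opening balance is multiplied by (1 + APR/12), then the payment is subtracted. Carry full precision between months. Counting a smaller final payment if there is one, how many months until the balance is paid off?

Monthly rate r = 24.5%/12 = 2.04167% = 0.0204167.
Recurrence: B ← B·(1+r) − $630.00.
Month 1: interest $330.55; balance after payment $15,890.55.
Month 2: interest $324.43; balance after payment $15,584.98.
Closed form: n = −ln(1 − rB₀/P)/ln(1+r) = −ln(0.47532)/ln(1.02042) ≈ 36.800, so the balance reaches zero during payment 37.

37 months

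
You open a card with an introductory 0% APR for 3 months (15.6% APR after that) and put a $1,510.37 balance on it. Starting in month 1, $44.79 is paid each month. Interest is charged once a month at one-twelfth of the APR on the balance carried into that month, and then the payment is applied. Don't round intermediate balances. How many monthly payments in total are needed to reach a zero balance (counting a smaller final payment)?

43 payments

Promo months 1–3 at r₀ = 0%/12 = 0; months 4+ at r₁ = 15.6%/12 = 0.013.
After month 3 (no interest yet): B = $1,510.37 − 3·$44.79 = $1,376.00.
Then at r₁ with $44.79/mo: n₂ = −ln(1 − r₁·B/P)/ln(1+r₁) ≈ 39.47 → 40 more payments.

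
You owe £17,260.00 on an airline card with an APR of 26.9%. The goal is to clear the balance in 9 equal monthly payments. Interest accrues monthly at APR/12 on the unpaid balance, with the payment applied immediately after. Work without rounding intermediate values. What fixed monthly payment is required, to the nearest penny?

£2,139.08

Monthly rate r = 26.9%/12 = 2.24167% = 0.0224167.
Level-payment amortization: P = B₀·r / (1 − (1+r)^(−n)) = 17260.00·0.0224167 / (1 − 1.02242^(−9)).
Denominator 1 − (1+r)^(−9) = 0.180877763.
P = 386.912 / 0.180877763 ≈ 2139.08.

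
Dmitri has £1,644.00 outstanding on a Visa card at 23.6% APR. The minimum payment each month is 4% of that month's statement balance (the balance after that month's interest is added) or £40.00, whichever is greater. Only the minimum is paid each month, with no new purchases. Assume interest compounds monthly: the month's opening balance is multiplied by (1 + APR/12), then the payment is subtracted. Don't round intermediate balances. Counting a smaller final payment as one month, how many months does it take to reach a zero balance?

Monthly rate r = 23.6%/12 = 1.96667% = 0.0196667.
While 4% of the post-interest balance exceeds £40.00, each month B ← (B·(1+r))·(1 − 0.04), i.e. B shrinks by the factor (1+r)·0.96 = 0.97888.
This holds for months 1–25. Entering month 26 the balance is £964.14; 4% of the post-interest balance is now below £40.00, so the flat £40.00 minimum applies from here.
From month 26 a fixed £40.00 at rate r clears £964.14 in 33 more payments. Total: 25 + 33 = 58 months.

58 months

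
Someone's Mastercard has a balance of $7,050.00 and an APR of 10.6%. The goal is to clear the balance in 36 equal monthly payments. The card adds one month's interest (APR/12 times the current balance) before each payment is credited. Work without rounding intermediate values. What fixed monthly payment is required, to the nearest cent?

Monthly rate r = 10.6%/12 = 0.883333% = 0.00883333.
Level-payment amortization: P = B₀·r / (1 − (1+r)^(−n)) = 7050.00·0.00883333 / (1 − 1.00883^(−36)).
Denominator 1 − (1+r)^(−36) = 0.271380562.
P = 62.275 / 0.271380562 ≈ 229.47.

$229.47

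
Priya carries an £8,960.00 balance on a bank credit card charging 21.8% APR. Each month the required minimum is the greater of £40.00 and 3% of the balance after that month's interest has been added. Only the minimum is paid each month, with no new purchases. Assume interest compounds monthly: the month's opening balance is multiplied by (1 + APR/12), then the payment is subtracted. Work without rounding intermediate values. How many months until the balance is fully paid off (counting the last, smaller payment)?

Monthly rate r = 21.8%/12 = 1.81667% = 0.0181667.
While 3% of the post-interest balance exceeds £40.00, each month B ← (B·(1+r))·(1 − 0.03), i.e. B shrinks by the factor (1+r)·0.97 = 0.98762.
This holds for months 1–155. Entering month 156 the balance is £1,299.73; 3% of the post-interest balance is now below £40.00, so the flat £40.00 minimum applies from here.
From month 156 a fixed £40.00 at rate r clears £1,299.73 in 50 more payments. Total: 155 + 50 = 205 months.

205 months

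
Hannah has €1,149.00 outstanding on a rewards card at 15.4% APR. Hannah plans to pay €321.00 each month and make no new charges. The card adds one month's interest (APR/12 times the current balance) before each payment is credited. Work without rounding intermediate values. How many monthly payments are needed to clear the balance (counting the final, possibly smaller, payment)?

4 payments

Monthly rate r = 15.4%/12 = 1.28333% = 0.0128333.
Recurrence: B ← B·(1+r) − €321.00.
Month 1: interest €14.75; balance after payment €842.75.
Month 2: interest €10.82; balance after payment €532.56.
Month 3: interest €6.83; balance after payment €218.40.
Month 4: interest €2.80; balance after payment €0.00.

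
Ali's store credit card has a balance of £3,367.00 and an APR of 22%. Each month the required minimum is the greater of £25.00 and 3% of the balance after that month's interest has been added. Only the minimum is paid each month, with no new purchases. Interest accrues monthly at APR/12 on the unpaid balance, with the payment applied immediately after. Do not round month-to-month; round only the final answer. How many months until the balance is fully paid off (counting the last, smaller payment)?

Monthly rate r = 22%/12 = 1.83333% = 0.0183333.
While 3% of the post-interest balance exceeds £25.00, each month B ← (B·(1+r))·(1 − 0.03), i.e. B shrinks by the factor (1+r)·0.97 = 0.98778.
This holds for months 1–116. Entering month 117 the balance is £809.10; 3% of the post-interest balance is now below £25.00, so the flat £25.00 minimum applies from here.
From month 117 a fixed £25.00 at rate r clears £809.10 in 50 more payments. Total: 116 + 50 = 166 months.

166 months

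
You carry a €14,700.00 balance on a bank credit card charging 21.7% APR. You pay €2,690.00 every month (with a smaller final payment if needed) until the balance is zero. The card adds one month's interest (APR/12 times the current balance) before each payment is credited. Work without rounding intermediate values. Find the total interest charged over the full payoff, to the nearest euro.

€921

Monthly rate r = 21.7%/12 = 1.80833% = 0.0180833.
Payoff takes n = ⌈−ln(1 − rB₀/P)/ln(1+r)⌉ = ⌈5.806⌉ = 6 payments; the last is €2,171.32.
Total paid = 5·€2,690.00 + €2,171.32 = €15,621.32.
Total interest = total paid − principal = €15,621.32 − €14,700.00 = €921.32.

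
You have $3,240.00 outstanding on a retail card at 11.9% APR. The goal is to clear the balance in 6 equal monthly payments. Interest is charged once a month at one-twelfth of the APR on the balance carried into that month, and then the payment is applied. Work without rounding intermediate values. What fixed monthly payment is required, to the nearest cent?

$558.90

Monthly rate r = 11.9%/12 = 0.991667% = 0.00991667.
Level-payment amortization: P = B₀·r / (1 − (1+r)^(−n)) = 3240.00·0.00991667 / (1 − 1.00992^(−6)).
Denominator 1 − (1+r)^(−6) = 0.057488271.
P = 32.13 / 0.057488271 ≈ 558.90.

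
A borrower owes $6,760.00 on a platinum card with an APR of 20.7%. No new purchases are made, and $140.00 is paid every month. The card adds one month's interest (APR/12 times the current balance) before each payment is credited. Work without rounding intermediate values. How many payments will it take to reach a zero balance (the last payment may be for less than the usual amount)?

105 payments

Monthly rate r = 20.7%/12 = 1.725% = 0.01725.
Recurrence: B ← B·(1+r) − $140.00.
Month 1: interest $116.61; balance after payment $6,736.61.
Month 2: interest $116.21; balance after payment $6,712.82.
Closed form: n = −ln(1 − rB₀/P)/ln(1+r) = −ln(0.16707)/ln(1.01725) ≈ 104.622, so the balance reaches zero during payment 105.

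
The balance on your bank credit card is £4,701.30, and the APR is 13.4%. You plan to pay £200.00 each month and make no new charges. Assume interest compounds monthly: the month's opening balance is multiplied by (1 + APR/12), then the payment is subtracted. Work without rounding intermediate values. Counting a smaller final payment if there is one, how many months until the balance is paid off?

Monthly rate r = 13.4%/12 = 1.11667% = 0.0111667.
Recurrence: B ← B·(1+r) − £200.00.
Month 1: interest £52.50; balance after payment £4,553.80.
Month 2: interest £50.85; balance after payment £4,404.65.
Closed form: n = −ln(1 − rB₀/P)/ln(1+r) = −ln(0.73751)/ln(1.01117) ≈ 27.418, so the balance reaches zero during payment 28.

28 payments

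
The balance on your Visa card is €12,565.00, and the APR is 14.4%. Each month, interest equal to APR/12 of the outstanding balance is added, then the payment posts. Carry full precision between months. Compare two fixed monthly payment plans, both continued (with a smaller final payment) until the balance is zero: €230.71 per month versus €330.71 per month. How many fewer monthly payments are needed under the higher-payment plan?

Monthly rate r = 14.4%/12 = 1.2% = 0.012.
At €230.71/mo: n = ⌈−ln(1 − rB₀/P)/ln(1+r)⌉ = 89 payments (last €199.30); total interest = total paid − €12,565.00 = €7,936.78.
At €330.71/mo: 52 payments (last €8.84); total interest €4,310.05.
Payments saved = 89 − 52 = 37.

37 fewer payments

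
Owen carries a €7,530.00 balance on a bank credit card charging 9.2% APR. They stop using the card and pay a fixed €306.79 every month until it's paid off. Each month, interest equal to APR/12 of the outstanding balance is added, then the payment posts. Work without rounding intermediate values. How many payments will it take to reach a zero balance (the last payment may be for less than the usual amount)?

28 months

Monthly rate r = 9.2%/12 = 0.766667% = 0.00766667.
Recurrence: B ← B·(1+r) − €306.79.
Month 1: interest €57.73; balance after payment €7,280.94.
Month 2: interest €55.82; balance after payment €7,029.97.
Closed form: n = −ln(1 − rB₀/P)/ln(1+r) = −ln(0.81183)/ln(1.00767) ≈ 27.296, so the balance reaches zero during payment 28.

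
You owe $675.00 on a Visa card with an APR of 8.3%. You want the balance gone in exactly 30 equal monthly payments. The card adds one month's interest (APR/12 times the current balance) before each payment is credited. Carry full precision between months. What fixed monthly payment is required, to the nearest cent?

$24.99

Monthly rate r = 8.3%/12 = 0.691667% = 0.00691667.
Level-payment amortization: P = B₀·r / (1 − (1+r)^(−n)) = 675.00·0.00691667 / (1 − 1.00692^(−30)).
Denominator 1 − (1+r)^(−30) = 0.186806091.
P = 4.66875 / 0.186806091 ≈ 24.99.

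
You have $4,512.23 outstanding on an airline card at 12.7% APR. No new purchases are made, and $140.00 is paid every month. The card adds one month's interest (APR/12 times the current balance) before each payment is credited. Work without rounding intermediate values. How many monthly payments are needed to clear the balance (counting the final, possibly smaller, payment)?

40 payments

Monthly rate r = 12.7%/12 = 1.05833% = 0.0105833.
Recurrence: B ← B·(1+r) − $140.00.
Month 1: interest $47.75; balance after payment $4,419.98.
Month 2: interest $46.78; balance after payment $4,326.76.
Closed form: n = −ln(1 − rB₀/P)/ln(1+r) = −ln(0.6589)/ln(1.01058) ≈ 39.628, so the balance reaches zero during payment 40.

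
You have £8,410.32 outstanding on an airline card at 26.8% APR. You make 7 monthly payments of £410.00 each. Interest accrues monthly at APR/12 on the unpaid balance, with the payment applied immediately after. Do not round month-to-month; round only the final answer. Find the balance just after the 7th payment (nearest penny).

Monthly rate r = 26.8%/12 = 2.23333% = 0.0223333.
Each month: B ← B·(1+r) − £410.00.
Month 1: interest £187.83; balance after payment £8,188.15.
Month 2: interest £182.87; balance after payment £7,961.02.
Month 3: interest £177.80; balance after payment £7,728.82.
Month 4: interest £172.61; balance after payment £7,491.43.
Month 5: interest £167.31; balance after payment £7,248.73.
Month 6: interest £161.89; balance after payment £7,000.62.
Month 7: interest £156.35; balance after payment £6,746.97.

£6,746.97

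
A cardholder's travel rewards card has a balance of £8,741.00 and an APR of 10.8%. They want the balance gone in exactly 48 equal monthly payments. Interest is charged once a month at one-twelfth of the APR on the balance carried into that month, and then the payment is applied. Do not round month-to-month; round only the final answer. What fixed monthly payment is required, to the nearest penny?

£225.07

Monthly rate r = 10.8%/12 = 0.9% = 0.009.
Level-payment amortization: P = B₀·r / (1 − (1+r)^(−n)) = 8741.00·0.009 / (1 − 1.009^(−48)).
Denominator 1 − (1+r)^(−48) = 0.349534869.
P = 78.669 / 0.349534869 ≈ 225.07.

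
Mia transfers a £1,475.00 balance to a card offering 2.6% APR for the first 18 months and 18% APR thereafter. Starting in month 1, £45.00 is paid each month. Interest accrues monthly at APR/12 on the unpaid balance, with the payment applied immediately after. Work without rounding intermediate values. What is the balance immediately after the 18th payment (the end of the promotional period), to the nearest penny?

£708.51

Promo months 1–18 at r₀ = 2.6%/12 = 0.00216667; months 19+ at r₁ = 18%/12 = 0.015.
After month 18: iterate B ← B·(1+r₀) − £45.00 for 18 months → £708.51.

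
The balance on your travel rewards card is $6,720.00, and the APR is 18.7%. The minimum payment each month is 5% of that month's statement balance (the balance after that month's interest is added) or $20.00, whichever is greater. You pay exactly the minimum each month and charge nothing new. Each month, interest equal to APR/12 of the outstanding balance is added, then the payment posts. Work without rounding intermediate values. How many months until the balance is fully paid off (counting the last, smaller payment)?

Monthly rate r = 18.7%/12 = 1.55833% = 0.0155833.
While 5% of the post-interest balance exceeds $20.00, each month B ← (B·(1+r))·(1 − 0.05), i.e. B shrinks by the factor (1+r)·0.95 = 0.9648.
This holds for months 1–80. Entering month 81 the balance is $382.39; 5% of the post-interest balance is now below $20.00, so the flat $20.00 minimum applies from here.
From month 81 a fixed $20.00 at rate r clears $382.39 in 23 more payments. Total: 80 + 23 = 103 months.

103 months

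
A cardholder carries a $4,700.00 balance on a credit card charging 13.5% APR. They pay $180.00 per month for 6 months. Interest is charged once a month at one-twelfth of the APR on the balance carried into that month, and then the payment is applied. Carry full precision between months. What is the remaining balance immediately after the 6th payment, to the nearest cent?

$3,915.47

Monthly rate r = 13.5%/12 = 1.125% = 0.01125.
Each month: B ← B·(1+r) − $180.00.
Month 1: interest $52.88; balance after payment $4,572.88.
Month 2: interest $51.44; balance after payment $4,444.32.
Month 3: interest $50.00; balance after payment $4,314.32.
Month 4: interest $48.54; balance after payment $4,182.85.
Month 5: interest $47.06; balance after payment $4,049.91.
Month 6: interest $45.56; balance after payment $3,915.47.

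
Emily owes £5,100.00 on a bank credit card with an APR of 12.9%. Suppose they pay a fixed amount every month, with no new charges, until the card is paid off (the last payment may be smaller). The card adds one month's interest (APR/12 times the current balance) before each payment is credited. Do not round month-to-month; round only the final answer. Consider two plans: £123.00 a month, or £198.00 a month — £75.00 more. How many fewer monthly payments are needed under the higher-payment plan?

Monthly rate r = 12.9%/12 = 1.075% = 0.01075.
At £123.00/mo: n = ⌈−ln(1 − rB₀/P)/ln(1+r)⌉ = 56 payments (last £23.24); total interest = total paid − £5,100.00 = £1,688.24.
At £198.00/mo: 31 payments (last £63.57); total interest £903.57.
Payments saved = 56 − 31 = 25.

25 fewer payments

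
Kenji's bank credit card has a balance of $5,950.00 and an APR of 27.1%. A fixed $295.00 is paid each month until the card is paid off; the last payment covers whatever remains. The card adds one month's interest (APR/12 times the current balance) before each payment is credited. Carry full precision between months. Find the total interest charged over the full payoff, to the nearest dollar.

$2,080

Monthly rate r = 27.1%/12 = 2.25833% = 0.0225833.
Payoff takes n = ⌈−ln(1 − rB₀/P)/ln(1+r)⌉ = ⌈27.220⌉ = 28 payments; the last is $65.43.
Total paid = 27·$295.00 + $65.43 = $8,030.43.
Total interest = total paid − principal = $8,030.43 − $5,950.00 = $2,080.43.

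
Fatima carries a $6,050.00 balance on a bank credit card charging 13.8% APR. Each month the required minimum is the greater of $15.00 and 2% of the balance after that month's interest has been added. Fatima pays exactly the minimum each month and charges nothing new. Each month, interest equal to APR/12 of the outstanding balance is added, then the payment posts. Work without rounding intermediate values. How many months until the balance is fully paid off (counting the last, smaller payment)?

Monthly rate r = 13.8%/12 = 1.15% = 0.0115.
While 2% of the post-interest balance exceeds $15.00, each month B ← (B·(1+r))·(1 − 0.02), i.e. B shrinks by the factor (1+r)·0.98 = 0.99127.
This holds for months 1–240. Entering month 241 the balance is $737.61; 2% of the post-interest balance is now below $15.00, so the flat $15.00 minimum applies from here.
From month 241 a fixed $15.00 at rate r clears $737.61 in 73 more payments. Total: 240 + 73 = 313 months.

313 months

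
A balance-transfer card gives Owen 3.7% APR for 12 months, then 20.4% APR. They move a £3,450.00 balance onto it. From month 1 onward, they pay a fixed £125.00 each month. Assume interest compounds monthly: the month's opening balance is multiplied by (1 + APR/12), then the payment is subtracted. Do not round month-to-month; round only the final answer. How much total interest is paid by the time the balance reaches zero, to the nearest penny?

Promo months 1–12 at r₀ = 3.7%/12 = 0.00308333; months 13+ at r₁ = 20.4%/12 = 0.017.
After month 12: iterate B ← B·(1+r₀) − £125.00 for 12 months → £2,054.14.
Then at r₁ with £125.00/mo: n₂ = −ln(1 − r₁·B/P)/ln(1+r₁) ≈ 19.44 → 20 more payments.
Total paid = 31·£125.00 + £54.64 = £3,929.64; interest = £3,929.64 − £3,450.00 = £479.64.

£479.64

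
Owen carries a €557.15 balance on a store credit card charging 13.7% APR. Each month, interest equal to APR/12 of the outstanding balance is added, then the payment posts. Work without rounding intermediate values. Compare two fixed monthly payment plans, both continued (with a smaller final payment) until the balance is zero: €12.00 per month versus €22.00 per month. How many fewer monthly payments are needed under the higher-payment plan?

Monthly rate r = 13.7%/12 = 1.14167% = 0.0114167.
At €12.00/mo: n = ⌈−ln(1 − rB₀/P)/ln(1+r)⌉ = 67 payments (last €6.29); total interest = total paid − €557.15 = €241.14.
At €22.00/mo: 31 payments (last €1.37); total interest €104.22.
Payments saved = 67 − 31 = 36.

36 fewer payments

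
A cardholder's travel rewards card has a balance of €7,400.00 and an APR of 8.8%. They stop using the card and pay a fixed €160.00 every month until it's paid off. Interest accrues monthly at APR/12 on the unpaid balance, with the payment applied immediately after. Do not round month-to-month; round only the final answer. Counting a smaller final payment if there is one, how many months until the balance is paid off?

57 payments

Monthly rate r = 8.8%/12 = 0.733333% = 0.00733333.
Recurrence: B ← B·(1+r) − €160.00.
Month 1: interest €54.27; balance after payment €7,294.27.
Month 2: interest €53.49; balance after payment €7,187.76.
Closed form: n = −ln(1 − rB₀/P)/ln(1+r) = −ln(0.66083)/ln(1.00733) ≈ 56.696, so the balance reaches zero during payment 57.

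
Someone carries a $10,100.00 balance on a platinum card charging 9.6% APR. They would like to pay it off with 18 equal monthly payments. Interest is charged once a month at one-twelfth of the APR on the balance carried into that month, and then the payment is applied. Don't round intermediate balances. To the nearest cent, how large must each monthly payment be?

Monthly rate r = 9.6%/12 = 0.8% = 0.008.
Level-payment amortization: P = B₀·r / (1 − (1+r)^(−n)) = 10100.00·0.008 / (1 − 1.008^(−18)).
Denominator 1 − (1+r)^(−18) = 0.133616003.
P = 80.8 / 0.133616003 ≈ 604.72.

$604.72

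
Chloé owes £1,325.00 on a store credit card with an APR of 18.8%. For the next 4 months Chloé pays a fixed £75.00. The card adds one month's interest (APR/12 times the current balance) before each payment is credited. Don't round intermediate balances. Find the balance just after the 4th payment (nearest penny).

£1,102.88

Monthly rate r = 18.8%/12 = 1.56667% = 0.0156667.
Each month: B ← B·(1+r) − £75.00.
Month 1: interest £20.76; balance after payment £1,270.76.
Month 2: interest £19.91; balance after payment £1,215.67.
Month 3: interest £19.05; balance after payment £1,159.71.
Month 4: interest £18.17; balance after payment £1,102.88.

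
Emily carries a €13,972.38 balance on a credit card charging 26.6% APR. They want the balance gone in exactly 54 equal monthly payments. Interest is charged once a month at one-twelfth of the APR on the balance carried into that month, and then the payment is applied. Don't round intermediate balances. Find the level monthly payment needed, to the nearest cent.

Monthly rate r = 26.6%/12 = 2.21667% = 0.0221667.
Level-payment amortization: P = B₀·r / (1 − (1+r)^(−n)) = 13972.38·0.0221667 / (1 − 1.02217^(−54)).
Denominator 1 − (1+r)^(−54) = 0.693925303.
P = 309.721 / 0.693925303 ≈ 446.33.

€446.33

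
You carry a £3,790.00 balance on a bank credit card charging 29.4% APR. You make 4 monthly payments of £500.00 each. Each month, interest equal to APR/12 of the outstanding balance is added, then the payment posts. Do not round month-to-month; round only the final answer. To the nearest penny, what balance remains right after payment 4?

Monthly rate r = 29.4%/12 = 2.45% = 0.0245.
Each month: B ← B·(1+r) − £500.00.
Month 1: interest £92.85; balance after payment £3,382.86.
Month 2: interest £82.88; balance after payment £2,965.73.
Month 3: interest £72.66; balance after payment £2,538.40.
Month 4: interest £62.19; balance after payment £2,100.59.

£2,100.59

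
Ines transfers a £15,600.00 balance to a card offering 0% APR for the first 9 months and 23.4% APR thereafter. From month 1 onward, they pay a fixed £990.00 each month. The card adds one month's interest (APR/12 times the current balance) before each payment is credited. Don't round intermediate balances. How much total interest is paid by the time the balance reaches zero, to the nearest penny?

Promo months 1–9 at r₀ = 0%/12 = 0; months 10+ at r₁ = 23.4%/12 = 0.0195.
After month 9 (no interest yet): B = £15,600.00 − 9·£990.00 = £6,690.00.
Then at r₁ with £990.00/mo: n₂ = −ln(1 − r₁·B/P)/ln(1+r₁) ≈ 7.32 → 8 more payments.
Total paid = 16·£990.00 + £315.57 = £16,155.57; interest = £16,155.57 − £15,600.00 = £555.57.

£555.57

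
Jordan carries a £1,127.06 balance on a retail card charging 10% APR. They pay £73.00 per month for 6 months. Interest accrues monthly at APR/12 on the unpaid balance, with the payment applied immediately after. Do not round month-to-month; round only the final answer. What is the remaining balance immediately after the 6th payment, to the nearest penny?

Monthly rate r = 10%/12 = 0.833333% = 0.00833333.
Each month: B ← B·(1+r) − £73.00.
Month 1: interest £9.39; balance after payment £1,063.45.
Month 2: interest £8.86; balance after payment £999.31.
Month 3: interest £8.33; balance after payment £934.64.
Month 4: interest £7.79; balance after payment £869.43.
Month 5: interest £7.25; balance after payment £803.68.
Month 6: interest £6.70; balance after payment £737.37.

£737.37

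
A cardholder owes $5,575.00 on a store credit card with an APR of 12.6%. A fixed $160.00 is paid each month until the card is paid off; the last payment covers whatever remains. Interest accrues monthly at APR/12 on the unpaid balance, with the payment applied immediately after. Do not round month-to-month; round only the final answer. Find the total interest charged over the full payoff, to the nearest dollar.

Monthly rate r = 12.6%/12 = 1.05% = 0.0105.
Payoff takes n = ⌈−ln(1 − rB₀/P)/ln(1+r)⌉ = ⌈43.607⌉ = 44 payments; the last is $97.29.
Total paid = 43·$160.00 + $97.29 = $6,977.29.
Total interest = total paid − principal = $6,977.29 − $5,575.00 = $1,402.29.

$1,402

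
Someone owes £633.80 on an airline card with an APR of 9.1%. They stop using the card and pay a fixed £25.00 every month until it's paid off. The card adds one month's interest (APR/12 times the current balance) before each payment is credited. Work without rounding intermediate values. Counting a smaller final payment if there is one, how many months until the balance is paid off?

Monthly rate r = 9.1%/12 = 0.758333% = 0.00758333.
Recurrence: B ← B·(1+r) − £25.00.
Month 1: interest £4.81; balance after payment £613.61.
Month 2: interest £4.65; balance after payment £593.26.
Closed form: n = −ln(1 − rB₀/P)/ln(1+r) = −ln(0.80775)/ln(1.00758) ≈ 28.261, so the balance reaches zero during payment 29.

29 payments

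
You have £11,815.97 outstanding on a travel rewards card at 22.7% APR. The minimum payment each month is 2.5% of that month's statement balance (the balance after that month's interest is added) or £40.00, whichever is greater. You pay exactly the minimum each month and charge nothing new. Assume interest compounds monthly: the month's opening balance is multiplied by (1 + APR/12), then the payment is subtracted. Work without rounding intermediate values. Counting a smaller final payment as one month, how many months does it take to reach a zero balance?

380 months

Monthly rate r = 22.7%/12 = 1.89167% = 0.0189167.
While 2.5% of the post-interest balance exceeds £40.00, each month B ← (B·(1+r))·(1 − 0.025), i.e. B shrinks by the factor (1+r)·0.975 = 0.99344.
This holds for months 1–307. Entering month 308 the balance is £1,568.40; 2.5% of the post-interest balance is now below £40.00, so the flat £40.00 minimum applies from here.
From month 308 a fixed £40.00 at rate r clears £1,568.40 in 73 more payments. Total: 307 + 73 = 380 months.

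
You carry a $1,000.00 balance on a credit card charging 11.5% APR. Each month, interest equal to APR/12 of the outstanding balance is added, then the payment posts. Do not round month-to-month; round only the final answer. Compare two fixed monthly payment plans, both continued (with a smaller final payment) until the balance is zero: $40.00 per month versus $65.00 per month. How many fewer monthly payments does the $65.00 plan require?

Monthly rate r = 11.5%/12 = 0.958333% = 0.00958333.
At $40.00/mo: n = ⌈−ln(1 − rB₀/P)/ln(1+r)⌉ = 29 payments (last $28.70); total interest = total paid − $1,000.00 = $148.70.
At $65.00/mo: 17 payments (last $47.11); total interest $87.11.
Payments saved = 29 − 17 = 12.

12 fewer payments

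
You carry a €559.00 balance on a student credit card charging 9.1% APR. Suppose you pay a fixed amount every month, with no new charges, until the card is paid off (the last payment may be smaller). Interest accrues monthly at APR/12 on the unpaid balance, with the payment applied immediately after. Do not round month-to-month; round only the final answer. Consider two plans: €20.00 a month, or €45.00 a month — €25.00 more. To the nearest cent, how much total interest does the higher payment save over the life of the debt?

Monthly rate r = 9.1%/12 = 0.758333% = 0.00758333.
At €20.00/mo: n = ⌈−ln(1 − rB₀/P)/ln(1+r)⌉ = 32 payments (last €10.62); total interest = total paid − €559.00 = €71.62.
At €45.00/mo: 14 payments (last €4.35); total interest €30.35.
Interest saved = €71.62 − €30.35 = €41.27.

€41.27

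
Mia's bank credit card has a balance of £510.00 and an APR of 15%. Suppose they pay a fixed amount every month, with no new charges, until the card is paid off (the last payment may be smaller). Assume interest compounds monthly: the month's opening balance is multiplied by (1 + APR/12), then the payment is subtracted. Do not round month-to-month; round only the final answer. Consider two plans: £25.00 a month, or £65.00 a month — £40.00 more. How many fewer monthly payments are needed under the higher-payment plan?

15 fewer payments

Monthly rate r = 15%/12 = 1.25% = 0.0125.
At £25.00/mo: n = ⌈−ln(1 − rB₀/P)/ln(1+r)⌉ = 24 payments (last £17.45); total interest = total paid − £510.00 = £82.45.
At £65.00/mo: 9 payments (last £20.21); total interest £30.21.
Payments saved = 24 − 9 = 15.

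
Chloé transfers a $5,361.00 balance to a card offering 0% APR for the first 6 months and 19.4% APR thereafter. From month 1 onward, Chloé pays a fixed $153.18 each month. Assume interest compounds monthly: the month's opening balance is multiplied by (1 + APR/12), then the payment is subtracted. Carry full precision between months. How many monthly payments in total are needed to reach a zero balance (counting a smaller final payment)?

46 payments

Promo months 1–6 at r₀ = 0%/12 = 0; months 7+ at r₁ = 19.4%/12 = 0.0161667.
After month 6 (no interest yet): B = $5,361.00 − 6·$153.18 = $4,441.92.
Then at r₁ with $153.18/mo: n₂ = −ln(1 − r₁·B/P)/ln(1+r₁) ≈ 39.45 → 40 more payments.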